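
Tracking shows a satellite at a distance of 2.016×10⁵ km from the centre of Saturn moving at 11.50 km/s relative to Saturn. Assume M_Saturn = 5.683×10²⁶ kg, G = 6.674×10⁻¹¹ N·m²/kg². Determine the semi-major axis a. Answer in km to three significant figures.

μ = GM = 6.674×10⁻¹¹ × 5.683×10²⁶ = 3.793×10¹⁶ m³/s².
r = 2.016×10⁸ m.
Vis-viva rearranged: 1/a = 2/r − v²/μ = 9.921×10⁻⁹ − 3.487×10⁻⁹ = 6.434×10⁻⁹ m⁻¹.
a = 1.554×10⁸ m = 1.5543×10⁵ km.

a ≈ 1.55×10⁵ km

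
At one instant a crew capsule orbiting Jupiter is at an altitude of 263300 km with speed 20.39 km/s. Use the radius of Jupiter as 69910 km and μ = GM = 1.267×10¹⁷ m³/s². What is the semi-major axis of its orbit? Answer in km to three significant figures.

a ≈ 3.68×10⁵ km

r = 69910 + 263300 = 3.3321×10⁵ km = 3.332×10⁸ m.
Specific orbital energy ε = v²/2 − μ/r = (20390)²/2 − 1.267×10¹⁷/3.332×10⁸ = -1.724×10⁸ J/kg.
Since ε = −μ/(2a), a = −μ/(2ε) = 3.675×10⁸ m = 3.6753×10⁵ km.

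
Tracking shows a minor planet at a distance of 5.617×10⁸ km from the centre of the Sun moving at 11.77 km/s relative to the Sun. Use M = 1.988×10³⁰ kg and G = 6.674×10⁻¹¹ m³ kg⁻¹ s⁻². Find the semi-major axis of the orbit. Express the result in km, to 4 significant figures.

μ = GM = 6.674×10⁻¹¹ × 1.988×10³⁰ = 1.327×10²⁰ m³/s².
r = 5.617×10¹¹ m.
Specific orbital energy ε = v²/2 − μ/r = (11770)²/2 − 1.327×10²⁰/5.617×10¹¹ = -1.669×10⁸ J/kg.
Since ε = −μ/(2a), a = −μ/(2ε) = 3.974×10¹¹ m = 3.9738×10⁸ km.

a ≈ 3.974×10⁸ km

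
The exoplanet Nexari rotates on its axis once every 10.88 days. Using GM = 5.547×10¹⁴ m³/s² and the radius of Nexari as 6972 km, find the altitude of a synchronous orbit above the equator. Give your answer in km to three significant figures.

T = 10.88 days = 9.400×10⁵ s.
A synchronous orbit has period T, so by Kepler's third law a = (μT²/4π²)^(1/3).
μT²/4π² = 5.547×10¹⁴ × (9.400×10⁵)² / 39.48 = 1.242×10²⁵ m³.
a = 2.316×10⁸ m = 2.3156×10⁵ km.
Altitude h = a − R = 2.3156×10⁵ − 6972 = 2.2459×10⁵ km.

h_sync ≈ 2.25×10⁵ km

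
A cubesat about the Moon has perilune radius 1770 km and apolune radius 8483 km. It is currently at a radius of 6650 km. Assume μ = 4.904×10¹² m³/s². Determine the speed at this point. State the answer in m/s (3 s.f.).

Semi-major axis a = (r_p + r_a)/2 = 5126.5 km = 5.126×10⁶ m.
Vis-viva: v² = μ(2/r − 1/a) = 4.904×10¹² × (3.008×10⁻⁷ − 1.951×10⁻⁷) = 5.183×10⁵ m²/s².
v = 719.9 m/s.

v ≈ 720 m/s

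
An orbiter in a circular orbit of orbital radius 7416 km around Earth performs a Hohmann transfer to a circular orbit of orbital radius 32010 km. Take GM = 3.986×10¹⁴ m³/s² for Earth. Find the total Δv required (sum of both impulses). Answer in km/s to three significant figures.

r₁ = 7416 km = 7.416×10⁶ m.
r₂ = 32010 km = 3.201×10⁷ m.
Transfer ellipse a_t = (r₁ + r₂)/2 = 1.971×10⁷ m.
At r₁: circular v_c1 = √(μ/r₁) = 7331 m/s; transfer-perigee v_p = √[μ(2/r₁ − 1/a_t)] = 9342 m/s.
Δv₁ = v_p − v_c1 = 2011 m/s.
At r₂: circular v_c2 = √(μ/r₂) = 3529 m/s; transfer-apogee v_a = √[μ(2/r₂ − 1/a_t)] = 2164 m/s.
Δv₂ = v_c2 − v_a = 1364 m/s.
Total Δv = Δv₁ + Δv₂ = 3375 m/s = 3.375 km/s.

Δv_total ≈ 3.38 km/s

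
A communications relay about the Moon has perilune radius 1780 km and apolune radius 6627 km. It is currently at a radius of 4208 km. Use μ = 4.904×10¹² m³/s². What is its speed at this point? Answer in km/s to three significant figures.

v ≈ 1.08 km/s

Semi-major axis a = (r_p + r_a)/2 = 4203.5 km = 4.204×10⁶ m.
Vis-viva: v² = μ(2/r − 1/a) = 4.904×10¹² × (4.753×10⁻⁷ − 2.379×10⁻⁷) = 1.164×10⁶ m²/s².
v = 1079 m/s = 1.079 km/s.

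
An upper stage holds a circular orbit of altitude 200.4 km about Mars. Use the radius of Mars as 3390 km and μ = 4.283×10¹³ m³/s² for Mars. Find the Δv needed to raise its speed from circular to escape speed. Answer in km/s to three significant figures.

Δv ≈ 1.43 km/s

r = 3390 + 200.4 = 3590.4 km = 3.5904×10⁶ m.
Circular speed v_c = √(μ/r) = 3454 m/s.
Escape speed v_esc = √(2μ/r) = √2 × v_c = 4884 m/s.
Δv = v_esc − v_c = 1431 m/s = 1.431 km/s.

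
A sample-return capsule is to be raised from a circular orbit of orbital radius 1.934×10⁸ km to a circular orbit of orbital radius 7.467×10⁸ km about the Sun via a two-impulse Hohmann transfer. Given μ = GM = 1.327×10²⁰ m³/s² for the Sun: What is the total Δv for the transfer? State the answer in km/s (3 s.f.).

Δv_total ≈ 11.6 km/s

r₁ = 1.934×10⁸ km = 1.934×10¹¹ m.
r₂ = 7.467×10⁸ km = 7.467×10¹¹ m.
Transfer ellipse a_t = (r₁ + r₂)/2 = 4.700×10¹¹ m.
At r₁: circular v_c1 = √(μ/r₁) = 26190 m/s; transfer-perihelion v_p = √[μ(2/r₁ − 1/a_t)] = 33010 m/s.
Δv₁ = v_p − v_c1 = 6820 m/s.
At r₂: circular v_c2 = √(μ/r₂) = 13330 m/s; transfer-aphelion v_a = √[μ(2/r₂ − 1/a_t)] = 8551 m/s.
Δv₂ = v_c2 − v_a = 4780 m/s.
Total Δv = Δv₁ + Δv₂ = 11600 m/s = 11.60 km/s.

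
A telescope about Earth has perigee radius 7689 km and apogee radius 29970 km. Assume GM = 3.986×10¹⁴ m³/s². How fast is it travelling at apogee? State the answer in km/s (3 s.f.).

v ≈ 2.33 km/s

Semi-major axis a = (r_p + r_a)/2 = 18830 km = 1.883×10⁷ m.
Vis-viva: v² = μ(2/r − 1/a) = 3.986×10¹⁴ × (6.673×10⁻⁸ − 5.311×10⁻⁸) = 5.431×10⁶ m²/s².
v = 2330 m/s = 2.330 km/s.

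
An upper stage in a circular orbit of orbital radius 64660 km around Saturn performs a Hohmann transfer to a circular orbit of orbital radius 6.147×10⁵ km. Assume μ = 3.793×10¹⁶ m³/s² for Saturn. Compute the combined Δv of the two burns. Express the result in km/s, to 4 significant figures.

Δv_total ≈ 12.79 km/s

r₁ = 64660 km = 6.466×10⁷ m.
r₂ = 6.147×10⁵ km = 6.147×10⁸ m.
Transfer ellipse a_t = (r₁ + r₂)/2 = 3.397×10⁸ m.
At r₁: circular v_c1 = √(μ/r₁) = 24220 m/s; transfer-perikrone v_p = √[μ(2/r₁ − 1/a_t)] = 32580 m/s.
Δv₁ = v_p − v_c1 = 8361 m/s.
At r₂: circular v_c2 = √(μ/r₂) = 7855 m/s; transfer-apokrone v_a = √[μ(2/r₂ − 1/a_t)] = 3427 m/s.
Δv₂ = v_c2 − v_a = 4428 m/s.
Total Δv = Δv₁ + Δv₂ = 12790 m/s = 12.79 km/s.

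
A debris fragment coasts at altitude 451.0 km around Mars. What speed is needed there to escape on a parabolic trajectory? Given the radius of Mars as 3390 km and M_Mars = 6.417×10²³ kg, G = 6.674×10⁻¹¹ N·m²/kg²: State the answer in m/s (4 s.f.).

v_esc ≈ 4722 m/s

μ = GM = 6.674×10⁻¹¹ × 6.417×10²³ = 4.283×10¹³ m³/s².
r = 3390 + 451.0 = 3841.0 km = 3.8410×10⁶ m.
Escape speed v_esc = √(2μ/r) = √(2 × 4.283×10¹³ / 3.841×10⁶) = √(2.230×10⁷) = 4722 m/s.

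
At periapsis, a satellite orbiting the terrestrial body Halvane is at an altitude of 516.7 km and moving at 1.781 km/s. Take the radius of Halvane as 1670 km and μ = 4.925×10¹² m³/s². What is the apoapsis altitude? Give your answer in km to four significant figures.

r_p = 1670 + 516.7 = 2186.7 km = 2.187×10⁶ m.
Specific energy ε = v²/2 − μ/r = -6.663×10⁵ J/kg, so a = −μ/(2ε) = 3.696×10⁶ m.
The apsides satisfy r_p + r_a = 2a, so the apoapsis radius is 2a − r_p = 5.205×10⁶ m = 5205.2 km.
Apoapsis altitude = 5205.2 − 1670 = 3535.2 km.

apoapsis altitude ≈ 3535 km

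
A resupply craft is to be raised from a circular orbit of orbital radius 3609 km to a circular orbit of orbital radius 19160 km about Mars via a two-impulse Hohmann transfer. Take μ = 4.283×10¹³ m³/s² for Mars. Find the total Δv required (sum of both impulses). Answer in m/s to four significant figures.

Δv_total ≈ 1677 m/s

r₁ = 3609 km = 3.609×10⁶ m.
r₂ = 19160 km = 1.916×10⁷ m.
Transfer ellipse a_t = (r₁ + r₂)/2 = 1.138×10⁷ m.
At r₁: circular v_c1 = √(μ/r₁) = 3445 m/s; transfer-periapsis v_p = √[μ(2/r₁ − 1/a_t)] = 4469 m/s.
Δv₁ = v_p − v_c1 = 1024 m/s.
At r₂: circular v_c2 = √(μ/r₂) = 1495 m/s; transfer-apoapsis v_a = √[μ(2/r₂ − 1/a_t)] = 841.8 m/s.
Δv₂ = v_c2 − v_a = 653.3 m/s.
Total Δv = Δv₁ + Δv₂ = 1677 m/s.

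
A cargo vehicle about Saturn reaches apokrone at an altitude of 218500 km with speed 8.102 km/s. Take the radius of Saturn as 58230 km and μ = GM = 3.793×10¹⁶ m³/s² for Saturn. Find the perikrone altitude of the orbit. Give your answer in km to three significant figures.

r_a = 58230 + 218500 = 2.7673×10⁵ km = 2.767×10⁸ m.
Specific energy ε = v²/2 − μ/r = -1.042×10⁸ J/kg, so a = −μ/(2ε) = 1.819×10⁸ m.
The apsides satisfy r_p + r_a = 2a, so the perikrone radius is 2a − r_a = 8.713×10⁷ m = 87129 km.
Perikrone altitude = 87129 − 58230 = 28899 km.

perikrone altitude ≈ 28900 km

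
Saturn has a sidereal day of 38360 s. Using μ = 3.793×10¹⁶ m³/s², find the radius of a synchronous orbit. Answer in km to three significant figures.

r_sync ≈ 1.12×10⁵ km

A synchronous orbit has period T, so by Kepler's third law a = (μT²/4π²)^(1/3).
μT²/4π² = 3.793×10¹⁶ × (3.836×10⁴)² / 39.48 = 1.414×10²⁴ m³.
a = 1.122×10⁸ m = 1.1223×10⁵ km.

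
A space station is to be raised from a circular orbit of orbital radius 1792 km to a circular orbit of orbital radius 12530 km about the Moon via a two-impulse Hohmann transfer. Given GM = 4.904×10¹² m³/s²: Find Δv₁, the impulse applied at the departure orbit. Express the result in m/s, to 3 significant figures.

r₁ = 1792 km = 1.792×10⁶ m.
r₂ = 12530 km = 1.253×10⁷ m.
Transfer ellipse a_t = (r₁ + r₂)/2 = 7.161×10⁶ m.
At r₁: circular v_c1 = √(μ/r₁) = 1654 m/s; transfer-perilune v_p = √[μ(2/r₁ − 1/a_t)] = 2188 m/s.
Δv₁ = v_p − v_c1 = 534.0 m/s.

Δv ≈ 534 m/s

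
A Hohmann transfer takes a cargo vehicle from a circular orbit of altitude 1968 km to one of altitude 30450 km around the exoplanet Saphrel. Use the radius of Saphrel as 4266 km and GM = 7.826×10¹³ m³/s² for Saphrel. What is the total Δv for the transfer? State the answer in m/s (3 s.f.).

Δv_total ≈ 1740 m/s

r₁ = 4266 + 1968 = 6234.0 km = 6.2340×10⁶ m.
r₂ = 4266 + 30450 = 34716 km = 3.4716×10⁷ m.
Transfer ellipse a_t = (r₁ + r₂)/2 = 2.048×10⁷ m.
At r₁: circular v_c1 = √(μ/r₁) = 3543 m/s; transfer-periapsis v_p = √[μ(2/r₁ − 1/a_t)] = 4614 m/s.
Δv₁ = v_p − v_c1 = 1070 m/s.
At r₂: circular v_c2 = √(μ/r₂) = 1501 m/s; transfer-apoapsis v_a = √[μ(2/r₂ − 1/a_t)] = 828.5 m/s.
Δv₂ = v_c2 − v_a = 673.0 m/s.
Total Δv = Δv₁ + Δv₂ = 1743 m/s.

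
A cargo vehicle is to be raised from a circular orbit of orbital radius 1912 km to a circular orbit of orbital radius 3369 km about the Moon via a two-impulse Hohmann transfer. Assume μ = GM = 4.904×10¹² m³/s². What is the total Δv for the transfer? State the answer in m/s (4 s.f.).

Δv_total ≈ 387.3 m/s

r₁ = 1912 km = 1.912×10⁶ m.
r₂ = 3369 km = 3.369×10⁶ m.
Transfer ellipse a_t = (r₁ + r₂)/2 = 2.640×10⁶ m.
At r₁: circular v_c1 = √(μ/r₁) = 1602 m/s; transfer-perilune v_p = √[μ(2/r₁ − 1/a_t)] = 1809 m/s.
Δv₁ = v_p − v_c1 = 207.5 m/s.
At r₂: circular v_c2 = √(μ/r₂) = 1206 m/s; transfer-apolune v_a = √[μ(2/r₂ − 1/a_t)] = 1027 m/s.
Δv₂ = v_c2 − v_a = 179.8 m/s.
Total Δv = Δv₁ + Δv₂ = 387.3 m/s.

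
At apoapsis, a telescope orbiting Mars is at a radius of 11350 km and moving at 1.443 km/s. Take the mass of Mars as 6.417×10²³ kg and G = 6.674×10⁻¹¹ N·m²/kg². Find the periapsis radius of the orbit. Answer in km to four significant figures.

periapsis radius ≈ 4325 km

μ = GM = 6.674×10⁻¹¹ × 6.417×10²³ = 4.283×10¹³ m³/s².
r_a = 1.135×10⁷ m.
Specific energy ε = v²/2 − μ/r = -2.732×10⁶ J/kg, so a = −μ/(2ε) = 7.838×10⁶ m.
The apsides satisfy r_p + r_a = 2a, so the periapsis radius is 2a − r_a = 4.325×10⁶ m = 4325.0 km.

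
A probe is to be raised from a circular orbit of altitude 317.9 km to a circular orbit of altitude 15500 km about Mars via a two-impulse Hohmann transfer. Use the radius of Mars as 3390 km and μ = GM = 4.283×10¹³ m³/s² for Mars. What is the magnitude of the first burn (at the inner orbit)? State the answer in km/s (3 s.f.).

r₁ = 3390 + 317.9 = 3707.9 km = 3.7079×10⁶ m.
r₂ = 3390 + 15500 = 18890 km = 1.8890×10⁷ m.
Transfer ellipse a_t = (r₁ + r₂)/2 = 1.130×10⁷ m.
At r₁: circular v_c1 = √(μ/r₁) = 3399 m/s; transfer-periapsis v_p = √[μ(2/r₁ − 1/a_t)] = 4394 m/s.
Δv₁ = v_p − v_c1 = 995.8 m/s.
= 0.9958 km/s.

Δv ≈ 0.996 km/s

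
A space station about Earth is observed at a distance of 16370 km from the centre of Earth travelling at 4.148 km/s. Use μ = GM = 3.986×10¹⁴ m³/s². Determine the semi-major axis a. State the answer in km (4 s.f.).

r = 1.637×10⁷ m.
Vis-viva rearranged: 1/a = 2/r − v²/μ = 1.222×10⁻⁷ − 4.317×10⁻⁸ = 7.901×10⁻⁸ m⁻¹.
a = 1.266×10⁷ m = 12657 km.

a ≈ 12660 km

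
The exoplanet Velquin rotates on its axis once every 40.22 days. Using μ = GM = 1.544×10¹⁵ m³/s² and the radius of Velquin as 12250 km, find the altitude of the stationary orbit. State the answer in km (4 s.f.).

T = 40.22 days = 3.475×10⁶ s.
A synchronous orbit has period T, so by Kepler's third law a = (μT²/4π²)^(1/3).
μT²/4π² = 1.544×10¹⁵ × (3.475×10⁶)² / 39.48 = 4.723×10²⁶ m³.
a = 7.788×10⁸ m = 7.7875×10⁵ km.
Altitude h = a − R = 7.7875×10⁵ − 12250 = 7.6650×10⁵ km.

h_sync ≈ 7.665×10⁵ km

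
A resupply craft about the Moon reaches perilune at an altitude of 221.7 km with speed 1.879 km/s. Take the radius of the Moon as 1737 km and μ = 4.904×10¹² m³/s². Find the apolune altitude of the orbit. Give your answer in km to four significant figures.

apolune altitude ≈ 2946 km

r_p = 1737 + 221.7 = 1958.7 km = 1.959×10⁶ m.
Specific energy ε = v²/2 − μ/r = -7.384×10⁵ J/kg, so a = −μ/(2ε) = 3.321×10⁶ m.
The apsides satisfy r_p + r_a = 2a, so the apolune radius is 2a − r_p = 4.683×10⁶ m = 4682.9 km.
Apolune altitude = 4682.9 − 1737 = 2945.9 km.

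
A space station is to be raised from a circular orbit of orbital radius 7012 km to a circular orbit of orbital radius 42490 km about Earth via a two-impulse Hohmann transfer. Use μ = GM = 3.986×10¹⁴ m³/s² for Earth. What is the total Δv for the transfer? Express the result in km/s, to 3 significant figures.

Δv_total ≈ 3.77 km/s

r₁ = 7012 km = 7.012×10⁶ m.
r₂ = 42490 km = 4.249×10⁷ m.
Transfer ellipse a_t = (r₁ + r₂)/2 = 2.475×10⁷ m.
At r₁: circular v_c1 = √(μ/r₁) = 7540 m/s; transfer-perigee v_p = √[μ(2/r₁ − 1/a_t)] = 9879 m/s.
Δv₁ = v_p − v_c1 = 2339 m/s.
At r₂: circular v_c2 = √(μ/r₂) = 3063 m/s; transfer-apogee v_a = √[μ(2/r₂ − 1/a_t)] = 1630 m/s.
Δv₂ = v_c2 − v_a = 1433 m/s.
Total Δv = Δv₁ + Δv₂ = 3772 m/s = 3.772 km/s.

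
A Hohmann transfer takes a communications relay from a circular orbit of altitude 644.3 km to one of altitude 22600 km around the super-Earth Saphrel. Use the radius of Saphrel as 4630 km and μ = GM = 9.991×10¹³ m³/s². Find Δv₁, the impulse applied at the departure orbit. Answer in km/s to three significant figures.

Δv ≈ 1.28 km/s

r₁ = 4630 + 644.3 = 5274.3 km = 5.2743×10⁶ m.
r₂ = 4630 + 22600 = 27230 km = 2.7230×10⁷ m.
Transfer ellipse a_t = (r₁ + r₂)/2 = 1.625×10⁷ m.
At r₁: circular v_c1 = √(μ/r₁) = 4352 m/s; transfer-periapsis v_p = √[μ(2/r₁ − 1/a_t)] = 5634 m/s.
Δv₁ = v_p − v_c1 = 1281 m/s.
= 1.281 km/s.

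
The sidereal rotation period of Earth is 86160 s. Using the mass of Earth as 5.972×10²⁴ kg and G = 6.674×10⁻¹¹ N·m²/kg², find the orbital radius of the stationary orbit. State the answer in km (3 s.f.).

r_sync ≈ 42200 km

μ = GM = 6.674×10⁻¹¹ × 5.972×10²⁴ = 3.986×10¹⁴ m³/s².
A synchronous orbit has period T, so by Kepler's third law a = (μT²/4π²)^(1/3).
μT²/4π² = 3.986×10¹⁴ × (8.616×10⁴)² / 39.48 = 7.495×10²² m³.
a = 4.216×10⁷ m = 42162 km.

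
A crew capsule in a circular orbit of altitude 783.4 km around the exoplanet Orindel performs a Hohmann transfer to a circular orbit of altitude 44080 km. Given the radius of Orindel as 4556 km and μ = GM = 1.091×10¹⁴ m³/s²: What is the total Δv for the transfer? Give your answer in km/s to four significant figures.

r₁ = 4556 + 783.4 = 5339.4 km = 5.3394×10⁶ m.
r₂ = 4556 + 44080 = 48636 km = 4.8636×10⁷ m.
Transfer ellipse a_t = (r₁ + r₂)/2 = 2.699×10⁷ m.
At r₁: circular v_c1 = √(μ/r₁) = 4520 m/s; transfer-periapsis v_p = √[μ(2/r₁ − 1/a_t)] = 6068 m/s.
Δv₁ = v_p − v_c1 = 1548 m/s.
At r₂: circular v_c2 = √(μ/r₂) = 1498 m/s; transfer-apoapsis v_a = √[μ(2/r₂ − 1/a_t)] = 666.2 m/s.
Δv₂ = v_c2 − v_a = 831.5 m/s.
Total Δv = Δv₁ + Δv₂ = 2379 m/s = 2.379 km/s.

Δv_total ≈ 2.379 km/s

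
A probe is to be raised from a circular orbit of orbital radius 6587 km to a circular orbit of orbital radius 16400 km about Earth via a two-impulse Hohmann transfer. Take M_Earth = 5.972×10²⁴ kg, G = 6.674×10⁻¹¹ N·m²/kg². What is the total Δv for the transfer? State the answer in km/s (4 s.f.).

μ = GM = 6.674×10⁻¹¹ × 5.972×10²⁴ = 3.986×10¹⁴ m³/s².
r₁ = 6587 km = 6.587×10⁶ m.
r₂ = 16400 km = 1.640×10⁷ m.
Transfer ellipse a_t = (r₁ + r₂)/2 = 1.149×10⁷ m.
At r₁: circular v_c1 = √(μ/r₁) = 7779 m/s; transfer-perigee v_p = √[μ(2/r₁ − 1/a_t)] = 9292 m/s.
Δv₁ = v_p − v_c1 = 1513 m/s.
At r₂: circular v_c2 = √(μ/r₂) = 4930 m/s; transfer-apogee v_a = √[μ(2/r₂ − 1/a_t)] = 3732 m/s.
Δv₂ = v_c2 − v_a = 1198 m/s.
Total Δv = Δv₁ + Δv₂ = 2711 m/s = 2.711 km/s.

Δv_total ≈ 2.711 km/s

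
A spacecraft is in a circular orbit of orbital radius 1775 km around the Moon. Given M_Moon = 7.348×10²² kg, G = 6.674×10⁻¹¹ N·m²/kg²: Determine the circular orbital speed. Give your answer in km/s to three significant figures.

μ = GM = 6.674×10⁻¹¹ × 7.348×10²² = 4.904×10¹² m³/s².
r = 1775 km = 1.775×10⁶ m.
For a circular orbit v = √(μ/r) = √(4.904×10¹² / 1.775×10⁶) = √(2.763×10⁶) = 1662 m/s.
That is 1.662 km/s.

v ≈ 1.66 km/s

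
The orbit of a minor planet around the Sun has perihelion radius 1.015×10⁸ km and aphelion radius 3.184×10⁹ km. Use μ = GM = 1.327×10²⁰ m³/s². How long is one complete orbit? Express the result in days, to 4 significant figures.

Semi-major axis a = (r_p + r_a)/2 = (1.0150×10⁸ + 3.1840×10⁹)/2 = 1.6428×10⁹ km = 1.643×10¹² m.
By Kepler's third law T = 2π√(a³/μ) = 2π × 1.828×10⁸ = 1.148×10⁹ s.
= 13290 days.

T ≈ 13290 days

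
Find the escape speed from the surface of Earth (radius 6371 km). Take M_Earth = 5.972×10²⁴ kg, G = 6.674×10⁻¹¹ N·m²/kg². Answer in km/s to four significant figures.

v_esc ≈ 11.19 km/s

μ = GM = 6.674×10⁻¹¹ × 5.972×10²⁴ = 3.986×10¹⁴ m³/s².
r = R = 6.371×10⁶ m.
Escape speed v_esc = √(2μ/r) = √(2 × 3.986×10¹⁴ / 6.371×10⁶) = √(1.251×10⁸) = 11190 m/s.
= 11.19 km/s.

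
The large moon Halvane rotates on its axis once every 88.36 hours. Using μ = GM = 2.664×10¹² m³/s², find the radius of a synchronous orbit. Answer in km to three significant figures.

T = 88.36 hours = 3.181×10⁵ s.
A synchronous orbit has period T, so by Kepler's third law a = (μT²/4π²)^(1/3).
μT²/4π² = 2.664×10¹² × (3.181×10⁵)² / 39.48 = 6.828×10²¹ m³.
a = 1.897×10⁷ m = 18971 km.

r_sync ≈ 19000 km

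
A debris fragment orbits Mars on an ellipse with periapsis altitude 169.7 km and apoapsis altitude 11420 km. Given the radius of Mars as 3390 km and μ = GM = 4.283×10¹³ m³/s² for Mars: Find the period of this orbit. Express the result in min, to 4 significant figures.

r_p = 3390 + 169.7 = 3559.7 km = 3.5597×10⁶ m.
r_a = 3390 + 11420 = 14810 km = 1.4810×10⁷ m.
Semi-major axis a = (r_p + r_a)/2 = (3559.7 + 14810)/2 = 9184.9 km = 9.185×10⁶ m.
By Kepler's third law T = 2π√(a³/μ) = 2π × 4.253×10³ = 2.672×10⁴ s.
= 445.4 min.

T ≈ 445.4 min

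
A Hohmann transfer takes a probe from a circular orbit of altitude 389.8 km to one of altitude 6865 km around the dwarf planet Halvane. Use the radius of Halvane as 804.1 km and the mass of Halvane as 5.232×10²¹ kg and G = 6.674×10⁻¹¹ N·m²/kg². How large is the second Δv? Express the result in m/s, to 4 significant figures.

Δv ≈ 102.6 m/s

μ = GM = 6.674×10⁻¹¹ × 5.232×10²¹ = 3.492×10¹¹ m³/s².
r₁ = 804.1 + 389.8 = 1193.9 km = 1.1939×10⁶ m.
r₂ = 804.1 + 6865 = 7669.1 km = 7.6691×10⁶ m.
Transfer ellipse a_t = (r₁ + r₂)/2 = 4.432×10⁶ m.
At r₁: circular v_c1 = √(μ/r₁) = 540.8 m/s; transfer-periapsis v_p = √[μ(2/r₁ − 1/a_t)] = 711.4 m/s.
At r₂: circular v_c2 = √(μ/r₂) = 213.4 m/s; transfer-apoapsis v_a = √[μ(2/r₂ − 1/a_t)] = 110.8 m/s.
Δv₂ = v_c2 − v_a = 102.6 m/s.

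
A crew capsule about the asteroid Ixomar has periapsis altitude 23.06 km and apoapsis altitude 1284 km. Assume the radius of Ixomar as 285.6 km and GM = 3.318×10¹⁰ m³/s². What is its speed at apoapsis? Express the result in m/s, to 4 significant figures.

r_p = 285.6 + 23.06 = 308.66 km = 3.0866×10⁵ m.
r_a = 285.6 + 1284 = 1569.6 km = 1.5696×10⁶ m.
Semi-major axis a = (r_p + r_a)/2 = 939.13 km = 9.391×10⁵ m.
Vis-viva: v² = μ(2/r − 1/a) = 3.318×10¹⁰ × (1.274×10⁻⁶ − 1.065×10⁻⁶) = 6.948×10³ m²/s².
v = 83.35 m/s.

v ≈ 83.35 m/s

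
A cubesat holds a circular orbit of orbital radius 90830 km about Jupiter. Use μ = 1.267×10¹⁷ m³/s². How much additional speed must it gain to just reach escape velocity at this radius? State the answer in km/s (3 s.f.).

Δv ≈ 15.5 km/s

r = 90830 km = 9.083×10⁷ m.
Circular speed v_c = √(μ/r) = 37350 m/s.
Escape speed v_esc = √(2μ/r) = √2 × v_c = 52820 m/s.
Δv = v_esc − v_c = 15470 m/s = 15.47 km/s.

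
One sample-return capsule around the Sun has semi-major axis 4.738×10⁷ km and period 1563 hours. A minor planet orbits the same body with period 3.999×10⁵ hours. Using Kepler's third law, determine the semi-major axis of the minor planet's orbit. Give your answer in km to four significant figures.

Kepler's third law: a³ ∝ T², so a₂ = a₁ (T₂/T₁)^(2/3).
T₂/T₁ = 255.9, (T₂/T₁)^(2/3) = 40.30.
a₂ = 4.738×10⁷ × 40.30 = 1.910×10⁹ km.

a₂ ≈ 1.910×10⁹ km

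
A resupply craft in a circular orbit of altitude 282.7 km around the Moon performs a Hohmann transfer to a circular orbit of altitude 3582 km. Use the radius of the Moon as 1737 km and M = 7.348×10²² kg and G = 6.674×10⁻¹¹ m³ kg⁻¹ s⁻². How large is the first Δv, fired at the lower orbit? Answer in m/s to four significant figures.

μ = GM = 6.674×10⁻¹¹ × 7.348×10²² = 4.904×10¹² m³/s².
r₁ = 1737 + 282.7 = 2019.7 km = 2.0197×10⁶ m.
r₂ = 1737 + 3582 = 5319.0 km = 5.3190×10⁶ m.
Transfer ellipse a_t = (r₁ + r₂)/2 = 3.669×10⁶ m.
At r₁: circular v_c1 = √(μ/r₁) = 1558 m/s; transfer-perilune v_p = √[μ(2/r₁ − 1/a_t)] = 1876 m/s.
Δv₁ = v_p − v_c1 = 317.9 m/s.

Δv ≈ 317.9 m/s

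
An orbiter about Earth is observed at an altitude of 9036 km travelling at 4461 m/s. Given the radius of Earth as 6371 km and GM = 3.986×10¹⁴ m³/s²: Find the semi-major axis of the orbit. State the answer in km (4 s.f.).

a ≈ 12520 km

r = 6371 + 9036 = 15407 km = 1.541×10⁷ m.
Vis-viva rearranged: 1/a = 2/r − v²/μ = 1.298×10⁻⁷ − 4.993×10⁻⁸ = 7.989×10⁻⁸ m⁻¹.
a = 1.252×10⁷ m = 12518 km.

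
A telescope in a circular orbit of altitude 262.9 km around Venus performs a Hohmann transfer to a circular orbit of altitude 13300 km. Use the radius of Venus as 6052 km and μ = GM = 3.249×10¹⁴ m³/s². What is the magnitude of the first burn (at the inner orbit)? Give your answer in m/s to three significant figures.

r₁ = 6052 + 262.9 = 6314.9 km = 6.3149×10⁶ m.
r₂ = 6052 + 13300 = 19352 km = 1.9352×10⁷ m.
Transfer ellipse a_t = (r₁ + r₂)/2 = 1.283×10⁷ m.
At r₁: circular v_c1 = √(μ/r₁) = 7173 m/s; transfer-periapsis v_p = √[μ(2/r₁ − 1/a_t)] = 8808 m/s.
Δv₁ = v_p − v_c1 = 1635 m/s.

Δv ≈ 1640 m/s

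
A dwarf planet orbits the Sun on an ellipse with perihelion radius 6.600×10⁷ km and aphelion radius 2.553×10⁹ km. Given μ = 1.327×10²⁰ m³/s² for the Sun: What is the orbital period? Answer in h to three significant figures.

T ≈ 227000 h

Semi-major axis a = (r_p + r_a)/2 = (6.6000×10⁷ + 2.5530×10⁹)/2 = 1.3095×10⁹ km = 1.310×10¹² m.
By Kepler's third law T = 2π√(a³/μ) = 2π × 1.301×10⁸ = 8.173×10⁸ s.
= 2.270×10⁵ h.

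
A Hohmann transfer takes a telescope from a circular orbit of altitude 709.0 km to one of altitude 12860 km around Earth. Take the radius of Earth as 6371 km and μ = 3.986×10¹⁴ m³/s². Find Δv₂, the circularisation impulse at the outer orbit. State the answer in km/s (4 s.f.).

r₁ = 6371 + 709.0 = 7080.0 km = 7.0800×10⁶ m.
r₂ = 6371 + 12860 = 19231 km = 1.9231×10⁷ m.
Transfer ellipse a_t = (r₁ + r₂)/2 = 1.316×10⁷ m.
At r₁: circular v_c1 = √(μ/r₁) = 7503 m/s; transfer-perigee v_p = √[μ(2/r₁ − 1/a_t)] = 9072 m/s.
At r₂: circular v_c2 = √(μ/r₂) = 4553 m/s; transfer-apogee v_a = √[μ(2/r₂ − 1/a_t)] = 3340 m/s.
Δv₂ = v_c2 − v_a = 1213 m/s.
= 1.213 km/s.

Δv ≈ 1.213 km/s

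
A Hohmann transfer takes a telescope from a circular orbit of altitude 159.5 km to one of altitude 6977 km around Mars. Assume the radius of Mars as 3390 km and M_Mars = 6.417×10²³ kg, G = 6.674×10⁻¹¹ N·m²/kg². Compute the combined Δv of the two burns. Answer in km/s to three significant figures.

Δv_total ≈ 1.35 km/s

μ = GM = 6.674×10⁻¹¹ × 6.417×10²³ = 4.283×10¹³ m³/s².
r₁ = 3390 + 159.5 = 3549.5 km = 3.5495×10⁶ m.
r₂ = 3390 + 6977 = 10367 km = 1.0367×10⁷ m.
Transfer ellipse a_t = (r₁ + r₂)/2 = 6.958×10⁶ m.
At r₁: circular v_c1 = √(μ/r₁) = 3474 m/s; transfer-periapsis v_p = √[μ(2/r₁ − 1/a_t)] = 4240 m/s.
Δv₁ = v_p − v_c1 = 766.3 m/s.
At r₂: circular v_c2 = √(μ/r₂) = 2033 m/s; transfer-apoapsis v_a = √[μ(2/r₂ − 1/a_t)] = 1452 m/s.
Δv₂ = v_c2 − v_a = 580.8 m/s.
Total Δv = Δv₁ + Δv₂ = 1347 m/s = 1.347 km/s.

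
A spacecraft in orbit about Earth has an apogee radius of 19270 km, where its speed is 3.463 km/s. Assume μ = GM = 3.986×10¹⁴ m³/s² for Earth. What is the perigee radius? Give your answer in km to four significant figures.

r_a = 1.927×10⁷ m.
Specific energy ε = v²/2 − μ/r = -1.469×10⁷ J/kg, so a = −μ/(2ε) = 1.357×10⁷ m.
The apsides satisfy r_p + r_a = 2a, so the perigee radius is 2a − r_a = 7.866×10⁶ m = 7866.3 km.

perigee radius ≈ 7866 km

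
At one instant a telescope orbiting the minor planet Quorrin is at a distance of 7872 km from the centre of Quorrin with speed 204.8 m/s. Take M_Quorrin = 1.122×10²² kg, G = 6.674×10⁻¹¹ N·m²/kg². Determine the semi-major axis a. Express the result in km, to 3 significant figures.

a ≈ 5050 km

μ = GM = 6.674×10⁻¹¹ × 1.122×10²² = 7.488×10¹¹ m³/s².
r = 7.872×10⁶ m.
Vis-viva rearranged: 1/a = 2/r − v²/μ = 2.541×10⁻⁷ − 5.601×10⁻⁸ = 1.981×10⁻⁷ m⁻¹.
a = 5.049×10⁶ m = 5049.2 km.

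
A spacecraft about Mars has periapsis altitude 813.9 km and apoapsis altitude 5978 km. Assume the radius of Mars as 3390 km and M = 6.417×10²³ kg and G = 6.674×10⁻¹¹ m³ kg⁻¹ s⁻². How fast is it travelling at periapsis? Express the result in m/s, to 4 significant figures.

μ = GM = 6.674×10⁻¹¹ × 6.417×10²³ = 4.283×10¹³ m³/s².
r_p = 3390 + 813.9 = 4203.9 km = 4.2039×10⁶ m.
r_a = 3390 + 5978 = 9368.0 km = 9.3680×10⁶ m.
Semi-major axis a = (r_p + r_a)/2 = 6785.9 km = 6.786×10⁶ m.
Vis-viva: v² = μ(2/r − 1/a) = 4.283×10¹³ × (4.757×10⁻⁷ − 1.474×10⁻⁷) = 1.406×10⁷ m²/s².
v = 3750 m/s.

v ≈ 3750 m/s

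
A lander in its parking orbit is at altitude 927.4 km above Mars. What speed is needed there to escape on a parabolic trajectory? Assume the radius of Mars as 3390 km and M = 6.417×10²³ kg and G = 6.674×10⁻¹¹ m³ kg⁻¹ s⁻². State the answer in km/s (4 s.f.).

v_esc ≈ 4.454 km/s

μ = GM = 6.674×10⁻¹¹ × 6.417×10²³ = 4.283×10¹³ m³/s².
r = 3390 + 927.4 = 4317.4 km = 4.3174×10⁶ m.
Escape speed v_esc = √(2μ/r) = √(2 × 4.283×10¹³ / 4.317×10⁶) = √(1.984×10⁷) = 4454 m/s.
= 4.454 km/s.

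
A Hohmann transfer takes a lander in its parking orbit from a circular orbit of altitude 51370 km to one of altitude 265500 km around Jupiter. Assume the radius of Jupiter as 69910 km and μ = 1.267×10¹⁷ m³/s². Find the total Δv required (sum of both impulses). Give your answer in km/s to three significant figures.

r₁ = 69910 + 51370 = 121280 km = 1.2128×10⁸ m.
r₂ = 69910 + 265500 = 335410 km = 3.3541×10⁸ m.
Transfer ellipse a_t = (r₁ + r₂)/2 = 2.283×10⁸ m.
At r₁: circular v_c1 = √(μ/r₁) = 32320 m/s; transfer-perijove v_p = √[μ(2/r₁ − 1/a_t)] = 39170 m/s.
Δv₁ = v_p − v_c1 = 6851 m/s.
At r₂: circular v_c2 = √(μ/r₂) = 19440 m/s; transfer-apojove v_a = √[μ(2/r₂ − 1/a_t)] = 14160 m/s.
Δv₂ = v_c2 − v_a = 5271 m/s.
Total Δv = Δv₁ + Δv₂ = 12120 m/s = 12.12 km/s.

Δv_total ≈ 12.1 km/s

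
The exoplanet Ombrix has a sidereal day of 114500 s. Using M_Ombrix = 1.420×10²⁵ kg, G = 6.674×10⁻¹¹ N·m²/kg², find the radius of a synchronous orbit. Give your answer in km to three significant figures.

μ = GM = 6.674×10⁻¹¹ × 1.420×10²⁵ = 9.477×10¹⁴ m³/s².
A synchronous orbit has period T, so by Kepler's third law a = (μT²/4π²)^(1/3).
μT²/4π² = 9.477×10¹⁴ × (1.145×10⁵)² / 39.48 = 3.147×10²³ m³.
a = 6.802×10⁷ m = 68021 km.

r_sync ≈ 68000 km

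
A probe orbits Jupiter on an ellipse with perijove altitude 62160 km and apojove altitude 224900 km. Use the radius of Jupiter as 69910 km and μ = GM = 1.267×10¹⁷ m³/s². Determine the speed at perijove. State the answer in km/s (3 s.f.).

r_p = 69910 + 62160 = 132070 km = 1.3207×10⁸ m.
r_a = 69910 + 224900 = 294810 km = 2.9481×10⁸ m.
Semi-major axis a = (r_p + r_a)/2 = 2.1344×10⁵ km = 2.134×10⁸ m.
Vis-viva: v² = μ(2/r − 1/a) = 1.267×10¹⁷ × (1.514×10⁻⁸ − 4.685×10⁻⁹) = 1.325×10⁹ m²/s².
v = 36400 m/s = 36.40 km/s.

v ≈ 36.4 km/s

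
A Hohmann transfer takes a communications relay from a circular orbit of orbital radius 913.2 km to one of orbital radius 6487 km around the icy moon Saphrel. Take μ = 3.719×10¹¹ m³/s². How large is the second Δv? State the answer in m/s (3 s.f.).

Δv ≈ 120 m/s

r₁ = 913.2 km = 9.132×10⁵ m.
r₂ = 6487 km = 6.487×10⁶ m.
Transfer ellipse a_t = (r₁ + r₂)/2 = 3.700×10⁶ m.
At r₁: circular v_c1 = √(μ/r₁) = 638.2 m/s; transfer-periapsis v_p = √[μ(2/r₁ − 1/a_t)] = 845.0 m/s.
At r₂: circular v_c2 = √(μ/r₂) = 239.4 m/s; transfer-apoapsis v_a = √[μ(2/r₂ − 1/a_t)] = 119.0 m/s.
Δv₂ = v_c2 − v_a = 120.5 m/s.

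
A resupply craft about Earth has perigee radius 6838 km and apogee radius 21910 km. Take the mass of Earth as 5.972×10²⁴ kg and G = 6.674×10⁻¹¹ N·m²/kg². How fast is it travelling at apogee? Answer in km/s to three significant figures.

v ≈ 2.94 km/s

μ = GM = 6.674×10⁻¹¹ × 5.972×10²⁴ = 3.986×10¹⁴ m³/s².
Semi-major axis a = (r_p + r_a)/2 = 14374 km = 1.437×10⁷ m.
Vis-viva: v² = μ(2/r − 1/a) = 3.986×10¹⁴ × (9.128×10⁻⁸ − 6.957×10⁻⁸) = 8.654×10⁶ m²/s².
v = 2942 m/s = 2.942 km/s.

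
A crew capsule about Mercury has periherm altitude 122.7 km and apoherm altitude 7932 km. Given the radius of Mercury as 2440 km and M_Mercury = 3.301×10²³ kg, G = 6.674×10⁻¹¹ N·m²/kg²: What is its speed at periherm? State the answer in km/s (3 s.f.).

μ = GM = 6.674×10⁻¹¹ × 3.301×10²³ = 2.203×10¹³ m³/s².
r_p = 2440 + 122.7 = 2562.7 km = 2.5627×10⁶ m.
r_a = 2440 + 7932 = 10372 km = 1.0372×10⁷ m.
Semi-major axis a = (r_p + r_a)/2 = 6467.4 km = 6.467×10⁶ m.
Vis-viva: v² = μ(2/r − 1/a) = 2.203×10¹³ × (7.804×10⁻⁷ − 1.546×10⁻⁷) = 1.379×10⁷ m²/s².
v = 3713 m/s = 3.713 km/s.

v ≈ 3.71 km/s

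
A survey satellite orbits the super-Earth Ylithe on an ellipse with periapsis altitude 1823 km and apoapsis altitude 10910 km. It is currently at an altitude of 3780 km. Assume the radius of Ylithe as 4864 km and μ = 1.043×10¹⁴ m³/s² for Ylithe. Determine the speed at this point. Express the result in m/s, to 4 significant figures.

v ≈ 3853 m/s

r_p = 4864 + 1823 = 6687.0 km = 6.6870×10⁶ m.
r_a = 4864 + 10910 = 15774 km = 1.5774×10⁷ m.
r = 4864 + 3780 = 8644.0 km = 8.644×10⁶ m.
Semi-major axis a = (r_p + r_a)/2 = 11230 km = 1.123×10⁷ m.
Vis-viva: v² = μ(2/r − 1/a) = 1.043×10¹⁴ × (2.314×10⁻⁷ − 8.904×10⁻⁸) = 1.485×10⁷ m²/s².
v = 3853 m/s.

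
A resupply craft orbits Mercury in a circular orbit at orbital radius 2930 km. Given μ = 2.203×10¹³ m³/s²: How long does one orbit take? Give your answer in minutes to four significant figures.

r = 2930 km = 2.930×10⁶ m.
Kepler's third law: T = 2π√(r³/μ) = 2π√((2.930×10⁶)³ / 2.203×10¹³).
r³/μ = 1.142×10⁶ s², so T = 2π × 1.069×10³ = 6.714×10³ s.
Converting: 6.714×10³ s ÷ 60.00 = 111.9 minutes.

T ≈ 111.9 minutes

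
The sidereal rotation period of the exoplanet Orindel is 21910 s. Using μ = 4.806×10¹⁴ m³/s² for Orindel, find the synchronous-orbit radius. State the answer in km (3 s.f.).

r_sync ≈ 18000 km

A synchronous orbit has period T, so by Kepler's third law a = (μT²/4π²)^(1/3).
μT²/4π² = 4.806×10¹⁴ × (2.191×10⁴)² / 39.48 = 5.844×10²¹ m³.
a = 1.801×10⁷ m = 18012 km.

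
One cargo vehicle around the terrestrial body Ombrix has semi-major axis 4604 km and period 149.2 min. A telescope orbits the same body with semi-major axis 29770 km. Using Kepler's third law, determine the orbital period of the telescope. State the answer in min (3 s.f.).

T₂ ≈ 2450 min

Kepler's third law: T² ∝ a³, so T₂ = T₁ (a₂/a₁)^(3/2).
a₂/a₁ = 6.466, (a₂/a₁)^(3/2) = 16.44.
T₂ = 149.2 × 16.44 = 2453 min.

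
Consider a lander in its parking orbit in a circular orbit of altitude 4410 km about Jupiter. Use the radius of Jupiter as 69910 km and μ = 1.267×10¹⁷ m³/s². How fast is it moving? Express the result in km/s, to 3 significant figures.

r = 69910 + 4410 = 74320 km = 7.4320×10⁷ m.
For a circular orbit v = √(μ/r) = √(1.267×10¹⁷ / 7.432×10⁷) = √(1.705×10⁹) = 41290 m/s.
That is 41.29 km/s.

v ≈ 41.3 km/s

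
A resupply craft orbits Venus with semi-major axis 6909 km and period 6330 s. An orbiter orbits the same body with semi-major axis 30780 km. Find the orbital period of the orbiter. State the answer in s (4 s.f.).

Kepler's third law: T² ∝ a³, so T₂ = T₁ (a₂/a₁)^(3/2).
a₂/a₁ = 4.455, (a₂/a₁)^(3/2) = 9.403.
T₂ = 6330 × 9.403 = 59520 s.

T₂ ≈ 59520 s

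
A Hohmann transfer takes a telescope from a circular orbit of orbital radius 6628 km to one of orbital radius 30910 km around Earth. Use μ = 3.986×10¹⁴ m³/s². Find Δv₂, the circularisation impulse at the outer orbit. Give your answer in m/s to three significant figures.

Δv ≈ 1460 m/s

r₁ = 6628 km = 6.628×10⁶ m.
r₂ = 30910 km = 3.091×10⁷ m.
Transfer ellipse a_t = (r₁ + r₂)/2 = 1.877×10⁷ m.
At r₁: circular v_c1 = √(μ/r₁) = 7755 m/s; transfer-perigee v_p = √[μ(2/r₁ − 1/a_t)] = 9952 m/s.
At r₂: circular v_c2 = √(μ/r₂) = 3591 m/s; transfer-apogee v_a = √[μ(2/r₂ − 1/a_t)] = 2134 m/s.
Δv₂ = v_c2 − v_a = 1457 m/s.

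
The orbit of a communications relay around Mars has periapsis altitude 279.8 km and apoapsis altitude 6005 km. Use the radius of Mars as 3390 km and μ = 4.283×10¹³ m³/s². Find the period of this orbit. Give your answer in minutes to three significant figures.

r_p = 3390 + 279.8 = 3669.8 km = 3.6698×10⁶ m.
r_a = 3390 + 6005 = 9395.0 km = 9.3950×10⁶ m.
Semi-major axis a = (r_p + r_a)/2 = (3669.8 + 9395.0)/2 = 6532.4 km = 6.532×10⁶ m.
By Kepler's third law T = 2π√(a³/μ) = 2π × 2.551×10³ = 1.603×10⁴ s.
= 267.2 minutes.

T ≈ 267 minutes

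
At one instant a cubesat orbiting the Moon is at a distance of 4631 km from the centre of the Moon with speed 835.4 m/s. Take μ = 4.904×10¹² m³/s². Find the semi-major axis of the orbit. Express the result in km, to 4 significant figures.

a ≈ 3454 km

r = 4.631×10⁶ m.
Vis-viva rearranged: 1/a = 2/r − v²/μ = 4.319×10⁻⁷ − 1.423×10⁻⁷ = 2.896×10⁻⁷ m⁻¹.
a = 3.454×10⁶ m = 3453.5 km.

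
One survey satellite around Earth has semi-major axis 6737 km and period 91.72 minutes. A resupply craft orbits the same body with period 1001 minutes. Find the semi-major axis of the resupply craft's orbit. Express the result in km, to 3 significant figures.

a₂ ≈ 33100 km

Kepler's third law: a³ ∝ T², so a₂ = a₁ (T₂/T₁)^(2/3).
T₂/T₁ = 10.91, (T₂/T₁)^(2/3) = 4.920.
a₂ = 6737 × 4.920 = 33150 km.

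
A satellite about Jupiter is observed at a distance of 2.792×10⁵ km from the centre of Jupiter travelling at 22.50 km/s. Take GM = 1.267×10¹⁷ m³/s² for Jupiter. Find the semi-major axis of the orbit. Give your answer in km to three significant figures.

r = 2.792×10⁸ m.
Specific orbital energy ε = v²/2 − μ/r = (22500)²/2 − 1.267×10¹⁷/2.792×10⁸ = -2.007×10⁸ J/kg.
Since ε = −μ/(2a), a = −μ/(2ε) = 3.157×10⁸ m = 3.1569×10⁵ km.

a ≈ 3.16×10⁵ km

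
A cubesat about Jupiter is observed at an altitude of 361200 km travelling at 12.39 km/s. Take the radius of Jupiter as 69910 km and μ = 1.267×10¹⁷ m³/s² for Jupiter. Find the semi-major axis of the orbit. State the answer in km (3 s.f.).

a ≈ 2.92×10⁵ km

r = 69910 + 361200 = 4.3111×10⁵ km = 4.311×10⁸ m.
Vis-viva rearranged: 1/a = 2/r − v²/μ = 4.639×10⁻⁹ − 1.212×10⁻⁹ = 3.428×10⁻⁹ m⁻¹.
a = 2.918×10⁸ m = 2.9175×10⁵ km.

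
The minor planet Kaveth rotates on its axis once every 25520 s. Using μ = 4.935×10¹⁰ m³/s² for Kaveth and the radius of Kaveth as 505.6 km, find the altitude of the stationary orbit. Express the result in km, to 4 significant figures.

A synchronous orbit has period T, so by Kepler's third law a = (μT²/4π²)^(1/3).
μT²/4π² = 4.935×10¹⁰ × (2.552×10⁴)² / 39.48 = 8.141×10¹⁷ m³.
a = 9.337×10⁵ m = 933.75 km.
Altitude h = a − R = 933.75 − 505.6 = 428.15 km.

h_sync ≈ 428.1 km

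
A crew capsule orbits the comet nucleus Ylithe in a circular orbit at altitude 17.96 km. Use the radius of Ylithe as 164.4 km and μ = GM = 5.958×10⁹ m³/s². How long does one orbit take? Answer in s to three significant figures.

r = 164.4 + 17.96 = 182.36 km = 1.8236×10⁵ m.
Kepler's third law: T = 2π√(r³/μ) = 2π√((1.824×10⁵)³ / 5.958×10⁹).
r³/μ = 1.018×10⁶ s², so T = 2π × 1.009×10³ = 6.339×10³ s.

T ≈ 6340 s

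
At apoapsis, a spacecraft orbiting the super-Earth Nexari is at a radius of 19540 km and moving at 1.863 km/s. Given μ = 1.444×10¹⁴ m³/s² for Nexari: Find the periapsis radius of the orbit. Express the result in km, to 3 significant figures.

periapsis radius ≈ 6000 km

r_a = 1.954×10⁷ m.
Specific energy ε = v²/2 − μ/r = -5.655×10⁶ J/kg, so a = −μ/(2ε) = 1.277×10⁷ m.
The apsides satisfy r_p + r_a = 2a, so the periapsis radius is 2a − r_a = 5.997×10⁶ m = 5996.8 km.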